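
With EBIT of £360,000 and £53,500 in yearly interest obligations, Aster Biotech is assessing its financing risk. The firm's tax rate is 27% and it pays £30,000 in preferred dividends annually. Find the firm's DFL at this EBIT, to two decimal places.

Interest = £53,500.00.
Pre-tax preferred-dividend burden = £30,000 ÷ (1 − 0.27) = £41,095.89.
DFL = EBIT ÷ [EBIT − I − D_p/(1−t)] = £360,000 ÷ [£360,000 − £53,500.00 − £41,095.89] = £360,000 ÷ £265,404.11 = 1.3564.

1.36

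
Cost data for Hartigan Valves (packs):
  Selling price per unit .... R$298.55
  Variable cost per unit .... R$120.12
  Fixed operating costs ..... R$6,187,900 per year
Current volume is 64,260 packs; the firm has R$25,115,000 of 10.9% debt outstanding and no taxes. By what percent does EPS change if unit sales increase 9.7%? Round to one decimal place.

Contribution at this volume is 64,260 × R$178.43 = R$11,465,911.80.
Operating income = contribution − fixed costs = R$11,465,911.80 − R$6,187,900 = R$5,278,011.80.
Interest = R$2,737,535.00, so EBIT − I = R$2,540,476.80.
DCL = total CM / (EBIT − I) = R$11,465,911.80 / R$2,540,476.80 = 4.5133.
%ΔEPS = DCL × %ΔSales = 4.5133 × +9.7% = +43.8%.

+43.8%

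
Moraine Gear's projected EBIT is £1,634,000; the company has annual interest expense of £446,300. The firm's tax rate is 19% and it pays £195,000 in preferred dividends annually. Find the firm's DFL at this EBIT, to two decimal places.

Annual interest charges come to £446,300.00.
Pre-tax preferred-dividend burden = £195,000 ÷ (1 − 0.19) = £240,740.74.
DFL = EBIT ÷ [EBIT − I − D_p/(1−t)] = £1,634,000 ÷ [£1,634,000 − £446,300.00 − £240,740.74] = £1,634,000 ÷ £946,959.26 = 1.7255.

1.73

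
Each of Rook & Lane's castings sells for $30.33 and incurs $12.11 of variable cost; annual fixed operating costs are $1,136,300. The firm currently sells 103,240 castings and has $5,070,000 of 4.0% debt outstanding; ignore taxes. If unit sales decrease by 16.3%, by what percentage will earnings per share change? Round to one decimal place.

-56.6%

Contribution at this volume is 103,240 × $18.22 = $1,881,032.80.
EBIT = $1,881,032.80 − $1,136,300 = $744,732.80.
After interest of $202,800.00, pre-tax earnings = $541,932.80.
DCL = total CM / (EBIT − I) = $1,881,032.80 / $541,932.80 = 3.4710.
EPS therefore changes by 3.4710 × (-16.3%) = -56.6%.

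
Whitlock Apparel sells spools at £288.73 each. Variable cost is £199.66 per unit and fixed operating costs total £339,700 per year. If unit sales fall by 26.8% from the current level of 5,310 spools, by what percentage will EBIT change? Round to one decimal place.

Contribution at this volume is 5,310 × £89.07 = £472,961.70.
Subtracting fixed costs: EBIT = £472,961.70 − £339,700 = £133,261.70.
DOL = contribution ÷ EBIT = £472,961.70 ÷ £133,261.70 = 3.5491.
%ΔEBIT = DOL × %ΔSales = 3.5491 × -26.8% = -95.1%.

-95.1%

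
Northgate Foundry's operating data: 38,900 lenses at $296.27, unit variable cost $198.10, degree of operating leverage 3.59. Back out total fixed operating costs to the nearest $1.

$2,755,077

At 38,900 units, contribution = 38,900 × $98.17 = $3,818,813.00.
DOL = contribution / EBIT, so EBIT = $3,818,813.00 / 3.59 = $1,063,736.21.
And FC = contribution − EBIT = $3,818,813.00 − $1,063,736.21 = $2,755,077.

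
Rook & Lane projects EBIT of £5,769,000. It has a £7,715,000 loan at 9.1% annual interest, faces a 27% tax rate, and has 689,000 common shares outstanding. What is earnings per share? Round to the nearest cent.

£5.37

Interest = £702,065.00, so EBT = £5,769,000 − £702,065.00 = £5,066,935.00.
After tax at 27%: net income = £5,066,935.00 × 0.73 = £3,698,862.55.
Per share: £3,698,862.55 / 689,000 shares = £5.37.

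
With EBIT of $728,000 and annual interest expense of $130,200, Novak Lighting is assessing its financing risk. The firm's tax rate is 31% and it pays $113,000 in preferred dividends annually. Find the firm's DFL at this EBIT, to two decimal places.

Interest = $130,200.00.
Preferred dividends grossed up pre-tax: $113,000 / (1 − 0.31) = $163,768.12.
DFL = EBIT ÷ [EBIT − I − D_p/(1−t)] = $728,000 ÷ [$728,000 − $130,200.00 − $163,768.12] = $728,000 ÷ $434,031.88 = 1.6773.

1.68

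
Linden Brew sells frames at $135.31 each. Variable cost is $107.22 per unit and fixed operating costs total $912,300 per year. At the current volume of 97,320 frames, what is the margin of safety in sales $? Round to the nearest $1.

$8,773,805

Contribution margin per unit = $135.31 − $107.22 = $28.09. Break-even units = $912,300 ÷ $28.09 = 32,477.75; break-even revenue = 32,477.75 × $135.31 = $4,394,564.36.
Current sales = 97,320 × $135.31 = $13,168,369.20.
Margin of safety = $13,168,369.20 − $4,394,564.36 = $8,773,805.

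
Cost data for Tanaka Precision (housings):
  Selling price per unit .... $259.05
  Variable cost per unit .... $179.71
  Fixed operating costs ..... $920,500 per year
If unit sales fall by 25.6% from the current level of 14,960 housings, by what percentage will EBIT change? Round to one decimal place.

-114.0%

Total contribution margin = 14,960 × $79.34 = $1,186,926.40.
Operating income = contribution − fixed costs = $1,186,926.40 − $920,500 = $266,426.40.
DOL = contribution ÷ EBIT = $1,186,926.40 ÷ $266,426.40 = 4.4550.
Operating income changes by 4.4550 × -25.6% = -114.0%.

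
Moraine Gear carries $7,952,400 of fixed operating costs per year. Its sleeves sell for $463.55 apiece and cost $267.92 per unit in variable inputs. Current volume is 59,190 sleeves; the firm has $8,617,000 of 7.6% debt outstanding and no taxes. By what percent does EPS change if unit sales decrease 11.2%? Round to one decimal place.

Total contribution margin = 59,190 × $195.63 = $11,579,339.70.
Subtracting fixed costs: EBIT = $11,579,339.70 − $7,952,400 = $3,626,939.70.
After interest of $654,892.00, pre-tax earnings = $2,972,047.70.
DCL = total CM / (EBIT − I) = $11,579,339.70 / $2,972,047.70 = 3.8961.
%ΔEPS = DCL × %ΔSales = 3.8961 × -11.2% = -43.6%.

-43.6%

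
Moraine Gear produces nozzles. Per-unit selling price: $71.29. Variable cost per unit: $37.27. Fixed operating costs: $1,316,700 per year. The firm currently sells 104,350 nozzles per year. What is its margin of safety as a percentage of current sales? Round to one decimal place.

62.9%

Unit CM = price − variable cost = $71.29 − $37.27 = $34.02. Break-even units = $1,316,700 ÷ $34.02 = 38,703.70; break-even revenue = 38,703.70 × $71.29 = $2,759,187.04.
Current sales = 104,350 × $71.29 = $7,439,111.50.
Margin of safety = ($7,439,111.50 − $2,759,187.04) ÷ $7,439,111.50 = 62.9%.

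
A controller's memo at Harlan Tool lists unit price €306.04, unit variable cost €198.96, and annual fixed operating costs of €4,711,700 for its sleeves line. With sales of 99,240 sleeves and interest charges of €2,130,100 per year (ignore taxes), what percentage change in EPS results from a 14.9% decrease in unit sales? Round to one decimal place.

At 99,240 units, contribution = 99,240 × €107.08 = €10,626,619.20.
Subtracting fixed costs: EBIT = €10,626,619.20 − €4,711,700 = €5,914,919.20.
Interest = €2,130,100.00, so EBIT − I = €3,784,819.20.
Degree of combined leverage = contribution ÷ (EBIT − I) = €10,626,619.20 ÷ €3,784,819.20 = 2.8077.
%ΔEPS = DCL × %ΔSales = 2.8077 × -14.9% = -41.8%.

-41.8%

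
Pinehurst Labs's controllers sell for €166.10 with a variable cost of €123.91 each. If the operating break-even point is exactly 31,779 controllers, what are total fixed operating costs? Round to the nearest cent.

Each unit contributes €166.10 − €123.91 = €42.19.
Fixed costs = break-even units × CM = 31,779 × €42.19 = €1,340,756.01.

€1,340,756.01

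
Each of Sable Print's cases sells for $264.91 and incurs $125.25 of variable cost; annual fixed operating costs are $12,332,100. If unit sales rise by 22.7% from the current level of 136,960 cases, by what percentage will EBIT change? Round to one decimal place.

At 136,960 units, contribution = 136,960 × $139.66 = $19,127,833.60.
Subtracting fixed costs: EBIT = $19,127,833.60 − $12,332,100 = $6,795,733.60.
DOL = contribution ÷ EBIT = $19,127,833.60 ÷ $6,795,733.60 = 2.8147.
%ΔEBIT = DOL × %ΔSales = 2.8147 × +22.7% = +63.9%.

+63.9%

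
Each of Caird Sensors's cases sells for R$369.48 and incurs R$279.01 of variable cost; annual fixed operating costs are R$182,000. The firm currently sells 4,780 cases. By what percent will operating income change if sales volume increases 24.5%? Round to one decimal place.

+42.3%

At 4,780 units, contribution = 4,780 × R$90.47 = R$432,446.60.
Subtracting fixed costs: EBIT = R$432,446.60 − R$182,000 = R$250,446.60.
So DOL = total CM / EBIT = R$432,446.60 / R$250,446.60 = 1.7267.
Operating income changes by 1.7267 × +24.5% = +42.3%.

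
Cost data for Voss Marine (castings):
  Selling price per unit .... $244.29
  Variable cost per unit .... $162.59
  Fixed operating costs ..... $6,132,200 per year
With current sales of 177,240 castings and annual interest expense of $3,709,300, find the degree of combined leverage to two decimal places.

Contribution at this volume is 177,240 × $81.70 = $14,480,508.00.
Subtracting fixed costs: EBIT = $14,480,508.00 − $6,132,200 = $8,348,308.00. Interest = $3,709,300.00, so EBIT − I = $4,639,008.00.
DCL = contribution ÷ (EBIT − I) = $14,480,508.00 ÷ $4,639,008.00 = 3.1215.

3.12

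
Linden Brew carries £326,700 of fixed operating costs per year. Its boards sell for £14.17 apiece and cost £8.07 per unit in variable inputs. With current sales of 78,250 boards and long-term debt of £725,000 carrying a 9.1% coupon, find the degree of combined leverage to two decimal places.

5.64

Contribution at this volume is 78,250 × £6.10 = £477,325.00.
EBIT = £477,325.00 − £326,700 = £150,625.00. Interest = £65,975.00.
DOL = £477,325.00 ÷ £150,625.00 = 3.1690; DFL = £150,625.00 ÷ £84,650.00 = 1.7794.
DCL = DOL × DFL = 3.1690 × 1.7794 = 5.6389.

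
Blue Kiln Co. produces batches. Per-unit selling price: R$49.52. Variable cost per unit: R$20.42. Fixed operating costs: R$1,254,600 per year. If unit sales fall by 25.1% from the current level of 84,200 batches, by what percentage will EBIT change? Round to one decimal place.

-51.4%

At 84,200 units, contribution = 84,200 × R$29.10 = R$2,450,220.00.
EBIT = R$2,450,220.00 − R$1,254,600 = R$1,195,620.00.
Degree of operating leverage = R$2,450,220.00 / R$1,195,620.00 = 2.0493.
%ΔEBIT = DOL × %ΔSales = 2.0493 × -25.1% = -51.4%.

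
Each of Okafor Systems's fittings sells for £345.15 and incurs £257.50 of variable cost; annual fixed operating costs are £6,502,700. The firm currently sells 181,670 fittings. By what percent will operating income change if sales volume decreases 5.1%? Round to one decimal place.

Total contribution margin = 181,670 × £87.65 = £15,923,375.50.
Subtracting fixed costs: EBIT = £15,923,375.50 − £6,502,700 = £9,420,675.50.
Degree of operating leverage = £15,923,375.50 / £9,420,675.50 = 1.6903.
%ΔEBIT = DOL × %ΔSales = 1.6903 × -5.1% = -8.6%.

-8.6%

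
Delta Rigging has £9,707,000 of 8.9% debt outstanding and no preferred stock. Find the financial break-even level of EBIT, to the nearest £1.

Annual interest = 8.9% × £9,707,000 = £863,923.00.
Without preferred stock the financial break-even is simply EBIT = interest = £863,923.00.

£863,923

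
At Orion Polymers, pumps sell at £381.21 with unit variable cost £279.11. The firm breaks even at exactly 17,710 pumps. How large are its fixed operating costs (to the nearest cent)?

£1,808,191.00

Unit CM = price − variable cost = £381.21 − £279.11 = £102.10.
Since BE = FC / CM, FC = 17,710 × £102.10 = £1,808,191.00.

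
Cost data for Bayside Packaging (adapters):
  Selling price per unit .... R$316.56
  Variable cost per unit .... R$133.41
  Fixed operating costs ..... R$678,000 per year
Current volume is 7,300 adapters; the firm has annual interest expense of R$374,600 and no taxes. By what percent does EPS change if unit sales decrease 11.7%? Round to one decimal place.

At 7,300 units, contribution = 7,300 × R$183.15 = R$1,336,995.00.
Operating income = contribution − fixed costs = R$1,336,995.00 − R$678,000 = R$658,995.00.
Interest = R$374,600.00, so EBIT − I = R$284,395.00.
DCL = total CM / (EBIT − I) = R$1,336,995.00 / R$284,395.00 = 4.7012.
EPS therefore changes by 4.7012 × (-11.7%) = -55.0%.

-55.0%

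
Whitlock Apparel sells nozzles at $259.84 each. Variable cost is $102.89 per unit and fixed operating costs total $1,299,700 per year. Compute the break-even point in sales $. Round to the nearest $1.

$2,151,730

CM per unit = $259.84 − $102.89 = $156.95; CM ratio = $156.95 / $259.84 = 0.6040.
Break-even sales = FC ÷ CM ratio = $1,299,700 × $259.84 / $156.95 = $2,151,730.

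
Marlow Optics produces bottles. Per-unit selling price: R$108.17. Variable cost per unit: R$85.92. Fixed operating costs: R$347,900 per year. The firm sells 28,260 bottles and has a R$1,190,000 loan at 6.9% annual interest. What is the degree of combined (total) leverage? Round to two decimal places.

3.16

At 28,260 units, contribution = 28,260 × R$22.25 = R$628,785.00.
EBIT = R$628,785.00 − R$347,900 = R$280,885.00. Interest = R$82,110.00.
DOL = R$628,785.00 ÷ R$280,885.00 = 2.2386; DFL = R$280,885.00 ÷ R$198,775.00 = 1.4131.
Combined leverage = 2.2386 × 1.4131 = 3.1634.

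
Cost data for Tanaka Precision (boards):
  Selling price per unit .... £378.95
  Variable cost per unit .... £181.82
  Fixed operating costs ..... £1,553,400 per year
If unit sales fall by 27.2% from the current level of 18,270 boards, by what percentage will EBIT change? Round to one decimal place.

-47.8%

Total contribution margin = 18,270 × £197.13 = £3,601,565.10.
EBIT = £3,601,565.10 − £1,553,400 = £2,048,165.10.
So DOL = total CM / EBIT = £3,601,565.10 / £2,048,165.10 = 1.7584.
%ΔEBIT = DOL × %ΔSales = 1.7584 × -27.2% = -47.8%.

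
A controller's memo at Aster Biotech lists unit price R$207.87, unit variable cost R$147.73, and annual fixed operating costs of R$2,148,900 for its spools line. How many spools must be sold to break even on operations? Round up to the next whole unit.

Contribution margin per unit = R$207.87 − R$147.73 = R$60.14.
Units to break even: R$2,148,900 ÷ R$60.14 = 35,731.63, rounded up to 35,732.

35,732 spools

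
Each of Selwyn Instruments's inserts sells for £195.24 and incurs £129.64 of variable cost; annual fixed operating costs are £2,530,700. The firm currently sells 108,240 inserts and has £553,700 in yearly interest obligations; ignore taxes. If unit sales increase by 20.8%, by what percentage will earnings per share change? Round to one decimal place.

+36.8%

Total contribution margin = 108,240 × £65.60 = £7,100,544.00.
EBIT = £7,100,544.00 − £2,530,700 = £4,569,844.00.
Interest = £553,700.00, so EBIT − I = £4,016,144.00.
DCL = total CM / (EBIT − I) = £7,100,544.00 / £4,016,144.00 = 1.7680.
%ΔEPS = DCL × %ΔSales = 1.7680 × +20.8% = +36.8%.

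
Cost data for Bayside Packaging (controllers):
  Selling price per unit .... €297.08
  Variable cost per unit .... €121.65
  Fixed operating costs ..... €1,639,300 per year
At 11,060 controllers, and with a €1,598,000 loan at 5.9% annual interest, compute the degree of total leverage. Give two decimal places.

At 11,060 units, contribution = 11,060 × €175.43 = €1,940,255.80.
Operating income = contribution − fixed costs = €1,940,255.80 − €1,639,300 = €300,955.80. Interest = €94,282.00, so EBIT − I = €206,673.80.
DCL = contribution ÷ (EBIT − I) = €1,940,255.80 ÷ €206,673.80 = 9.3880.

9.39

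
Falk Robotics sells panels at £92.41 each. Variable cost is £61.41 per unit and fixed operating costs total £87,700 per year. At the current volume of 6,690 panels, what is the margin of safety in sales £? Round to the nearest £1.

£356,792

Unit CM = price − variable cost = £92.41 − £61.41 = £31.00. Break-even units = £87,700 ÷ £31.00 = 2,829.03; break-even revenue = 2,829.03 × £92.41 = £261,430.87.
Current sales = 6,690 × £92.41 = £618,222.90.
Margin of safety = £618,222.90 − £261,430.87 = £356,792.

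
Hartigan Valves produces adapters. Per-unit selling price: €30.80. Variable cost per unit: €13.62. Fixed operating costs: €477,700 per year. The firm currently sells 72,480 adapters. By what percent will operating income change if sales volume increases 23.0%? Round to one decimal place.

Total contribution margin = 72,480 × €17.18 = €1,245,206.40.
Subtracting fixed costs: EBIT = €1,245,206.40 − €477,700 = €767,506.40.
So DOL = total CM / EBIT = €1,245,206.40 / €767,506.40 = 1.6224.
So EBIT moves 1.6224 × (+23.0%) = +37.3%.

+37.3%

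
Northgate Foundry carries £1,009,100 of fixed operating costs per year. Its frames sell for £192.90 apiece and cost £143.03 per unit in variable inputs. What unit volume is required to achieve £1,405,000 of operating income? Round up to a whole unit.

Each unit contributes £192.90 − £143.03 = £49.87.
Required volume = (fixed costs + target profit) ÷ CM = (£1,009,100 + £1,405,000) ÷ £49.87 = 48,407.86, so 48,408 frames.

48,408 frames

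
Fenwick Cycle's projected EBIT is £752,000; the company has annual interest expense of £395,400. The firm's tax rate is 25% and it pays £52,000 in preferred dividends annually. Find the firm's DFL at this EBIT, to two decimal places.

2.62

Annual interest charges come to £395,400.00.
Preferred dividends grossed up pre-tax: £52,000 / (1 − 0.25) = £69,333.33.
DFL = EBIT ÷ [EBIT − I − D_p/(1−t)] = £752,000 ÷ [£752,000 − £395,400.00 − £69,333.33] = £752,000 ÷ £287,266.67 = 2.6178.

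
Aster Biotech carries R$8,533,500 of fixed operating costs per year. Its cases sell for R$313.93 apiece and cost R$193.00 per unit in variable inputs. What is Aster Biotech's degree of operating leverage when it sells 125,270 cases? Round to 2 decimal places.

2.29

At 125,270 units, contribution = 125,270 × R$120.93 = R$15,148,901.10.
Operating income = contribution − fixed costs = R$15,148,901.10 − R$8,533,500 = R$6,615,401.10.
So DOL = total CM / EBIT = R$15,148,901.10 / R$6,615,401.10 = 2.2899.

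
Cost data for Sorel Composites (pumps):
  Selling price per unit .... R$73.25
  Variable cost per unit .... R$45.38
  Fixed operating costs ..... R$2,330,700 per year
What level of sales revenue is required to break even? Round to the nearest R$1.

R$6,125,719

CM per unit = R$73.25 − R$45.38 = R$27.87; CM ratio = R$27.87 / R$73.25 = 0.3805.
Break-even revenue = fixed costs × price ÷ CM = R$2,330,700 × R$73.25 ÷ R$27.87 = R$6,125,719.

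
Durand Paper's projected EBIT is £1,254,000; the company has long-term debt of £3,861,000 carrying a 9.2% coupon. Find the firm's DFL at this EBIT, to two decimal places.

1.40

Interest = £355,212.00.
Degree of financial leverage = EBIT / (EBIT − interest) = £1,254,000 / £898,788.00 = 1.3952.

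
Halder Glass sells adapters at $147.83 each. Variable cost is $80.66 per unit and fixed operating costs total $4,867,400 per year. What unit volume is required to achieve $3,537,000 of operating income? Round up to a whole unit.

125,122 adapters

Contribution margin per unit = $147.83 − $80.66 = $67.17.
Required volume = (fixed costs + target profit) ÷ CM = ($4,867,400 + $3,537,000) ÷ $67.17 = 125,121.33, so 125,122 adapters.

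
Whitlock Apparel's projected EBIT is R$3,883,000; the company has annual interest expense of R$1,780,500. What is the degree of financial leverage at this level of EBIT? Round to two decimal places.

1.85

Annual interest charges come to R$1,780,500.00.
Degree of financial leverage = EBIT / (EBIT − interest) = R$3,883,000 / R$2,102,500.00 = 1.8468.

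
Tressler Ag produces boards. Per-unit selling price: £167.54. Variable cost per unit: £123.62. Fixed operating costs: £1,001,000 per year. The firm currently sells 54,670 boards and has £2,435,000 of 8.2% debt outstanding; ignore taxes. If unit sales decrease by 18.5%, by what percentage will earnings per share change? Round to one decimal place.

-37.0%

Contribution at this volume is 54,670 × £43.92 = £2,401,106.40.
Subtracting fixed costs: EBIT = £2,401,106.40 − £1,001,000 = £1,400,106.40.
After interest of £199,670.00, pre-tax earnings = £1,200,436.40.
DCL = total CM / (EBIT − I) = £2,401,106.40 / £1,200,436.40 = 2.0002.
%ΔEPS = DCL × %ΔSales = 2.0002 × -18.5% = -37.0%.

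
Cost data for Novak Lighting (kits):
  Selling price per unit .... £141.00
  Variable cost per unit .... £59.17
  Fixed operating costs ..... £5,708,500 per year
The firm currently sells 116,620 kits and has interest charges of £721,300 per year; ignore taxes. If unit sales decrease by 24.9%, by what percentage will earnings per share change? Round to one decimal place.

Contribution at this volume is 116,620 × £81.83 = £9,543,014.60.
Operating income = contribution − fixed costs = £9,543,014.60 − £5,708,500 = £3,834,514.60.
Interest = £721,300.00, so EBIT − I = £3,113,214.60.
DCL = total CM / (EBIT − I) = £9,543,014.60 / £3,113,214.60 = 3.0653.
EPS therefore changes by 3.0653 × (-24.9%) = -76.3%.

-76.3%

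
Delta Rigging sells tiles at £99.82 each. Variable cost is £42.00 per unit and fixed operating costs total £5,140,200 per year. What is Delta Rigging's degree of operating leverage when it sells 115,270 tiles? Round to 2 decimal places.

4.37

Total contribution margin = 115,270 × £57.82 = £6,664,911.40.
Subtracting fixed costs: EBIT = £6,664,911.40 − £5,140,200 = £1,524,711.40.
Degree of operating leverage = £6,664,911.40 / £1,524,711.40 = 4.3713.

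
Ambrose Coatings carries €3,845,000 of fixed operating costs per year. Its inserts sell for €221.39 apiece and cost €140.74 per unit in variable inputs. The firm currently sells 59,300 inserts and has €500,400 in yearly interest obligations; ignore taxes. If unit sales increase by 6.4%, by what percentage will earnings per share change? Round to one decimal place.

+70.0%

Contribution at this volume is 59,300 × €80.65 = €4,782,545.00.
Subtracting fixed costs: EBIT = €4,782,545.00 − €3,845,000 = €937,545.00.
Interest = €500,400.00, so EBIT − I = €437,145.00.
Degree of combined leverage = contribution ÷ (EBIT − I) = €4,782,545.00 ÷ €437,145.00 = 10.9404.
EPS therefore changes by 10.9404 × (+6.4%) = +70.0%.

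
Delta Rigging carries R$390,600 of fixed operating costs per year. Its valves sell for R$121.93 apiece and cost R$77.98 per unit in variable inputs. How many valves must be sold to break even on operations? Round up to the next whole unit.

Unit CM = price − variable cost = R$121.93 − R$77.98 = R$43.95.
Break-even volume = fixed costs ÷ CM per unit = R$390,600 ÷ R$43.95 = 8,887.37, so 8,888 valves.

8,888 valves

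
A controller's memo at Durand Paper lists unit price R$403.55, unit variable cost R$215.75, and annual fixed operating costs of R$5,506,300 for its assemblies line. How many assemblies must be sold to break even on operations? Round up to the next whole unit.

29,321 assemblies

Unit CM = price − variable cost = R$403.55 − R$215.75 = R$187.80.
Break-even Q = R$5,506,300 / R$187.80 = 29,320.02 → 29,321 assemblies.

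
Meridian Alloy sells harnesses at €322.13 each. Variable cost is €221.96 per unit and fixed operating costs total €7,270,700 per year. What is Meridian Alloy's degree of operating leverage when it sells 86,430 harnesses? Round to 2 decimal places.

At 86,430 units, contribution = 86,430 × €100.17 = €8,657,693.10.
EBIT = €8,657,693.10 − €7,270,700 = €1,386,993.10.
So DOL = total CM / EBIT = €8,657,693.10 / €1,386,993.10 = 6.2421.

6.24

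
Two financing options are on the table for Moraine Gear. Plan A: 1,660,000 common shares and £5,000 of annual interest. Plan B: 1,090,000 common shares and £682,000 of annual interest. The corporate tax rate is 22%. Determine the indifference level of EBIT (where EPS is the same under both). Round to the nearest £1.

Set EPS_A = EPS_B: (EBIT − £5,000)(1 − 0.22) ÷ 1,660,000 = (EBIT − £682,000)(1 − 0.22) ÷ 1,090,000.
The (1 − t) factor cancels: (EBIT − 5,000) × 1,090,000 = (EBIT − 682,000) × 1,660,000.
EBIT × (1,660,000 − 1,090,000) = 682,000 × 1,660,000 − 5,000 × 1,090,000 = 1,126,670,000,000, so EBIT = 1,126,670,000,000 ÷ 570,000 = 1,976,614.04.

£1,976,614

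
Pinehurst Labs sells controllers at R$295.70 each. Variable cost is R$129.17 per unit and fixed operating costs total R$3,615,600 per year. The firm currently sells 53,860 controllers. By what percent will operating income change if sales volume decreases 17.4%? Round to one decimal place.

Total contribution margin = 53,860 × R$166.53 = R$8,969,305.80.
Subtracting fixed costs: EBIT = R$8,969,305.80 − R$3,615,600 = R$5,353,705.80.
So DOL = total CM / EBIT = R$8,969,305.80 / R$5,353,705.80 = 1.6753.
Operating income changes by 1.6753 × -17.4% = -29.2%.

-29.2%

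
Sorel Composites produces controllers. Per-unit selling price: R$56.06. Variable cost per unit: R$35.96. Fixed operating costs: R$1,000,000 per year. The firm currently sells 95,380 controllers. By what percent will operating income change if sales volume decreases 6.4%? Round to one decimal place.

-13.4%

Total contribution margin = 95,380 × R$20.10 = R$1,917,138.00.
EBIT = R$1,917,138.00 − R$1,000,000 = R$917,138.00.
So DOL = total CM / EBIT = R$1,917,138.00 / R$917,138.00 = 2.0903.
Operating income changes by 2.0903 × -6.4% = -13.4%.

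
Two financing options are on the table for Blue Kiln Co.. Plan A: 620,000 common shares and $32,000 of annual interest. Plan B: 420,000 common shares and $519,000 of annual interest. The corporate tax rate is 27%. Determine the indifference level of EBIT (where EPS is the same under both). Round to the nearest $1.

$1,541,700

At indifference, (EBIT − 32,000)(1 − t)/620,000 = (EBIT − 519,000)(1 − t)/420,000.
The (1 − t) factor cancels: (EBIT − 32,000) × 420,000 = (EBIT − 519,000) × 620,000.
EBIT × (620,000 − 420,000) = 519,000 × 620,000 − 32,000 × 420,000 = 308,340,000,000, so EBIT = 308,340,000,000 ÷ 200,000 = 1,541,700.00.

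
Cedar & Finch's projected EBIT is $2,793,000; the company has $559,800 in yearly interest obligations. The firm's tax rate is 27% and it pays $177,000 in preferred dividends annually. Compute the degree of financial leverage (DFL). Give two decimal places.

Annual interest charges come to $559,800.00.
Pre-tax preferred-dividend burden = $177,000 ÷ (1 − 0.27) = $242,465.75.
DFL = EBIT ÷ [EBIT − I − D_p/(1−t)] = $2,793,000 ÷ [$2,793,000 − $559,800.00 − $242,465.75] = $2,793,000 ÷ $1,990,734.25 = 1.4030.

1.40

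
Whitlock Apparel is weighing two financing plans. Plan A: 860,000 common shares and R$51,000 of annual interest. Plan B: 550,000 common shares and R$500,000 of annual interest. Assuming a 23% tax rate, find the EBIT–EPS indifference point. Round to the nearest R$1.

R$1,296,613

Set EPS_A = EPS_B: (EBIT − R$51,000)(1 − 0.23) ÷ 860,000 = (EBIT − R$500,000)(1 − 0.23) ÷ 550,000.
The (1 − t) factor cancels: (EBIT − 51,000) × 550,000 = (EBIT − 500,000) × 860,000.
Solving, EBIT = (500,000·860,000 − 51,000·550,000) / (860,000 − 550,000) = 401,950,000,000 / 310,000 = 1,296,612.90.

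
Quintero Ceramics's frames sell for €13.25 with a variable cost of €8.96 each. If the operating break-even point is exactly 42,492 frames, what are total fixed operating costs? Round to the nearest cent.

Unit CM = price − variable cost = €13.25 − €8.96 = €4.29.
Since BE = FC / CM, FC = 42,492 × €4.29 = €182,290.68.

€182,290.68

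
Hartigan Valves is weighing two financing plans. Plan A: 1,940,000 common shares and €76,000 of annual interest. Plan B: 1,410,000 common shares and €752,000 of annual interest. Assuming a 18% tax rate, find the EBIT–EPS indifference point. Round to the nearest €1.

At indifference, (EBIT − 76,000)(1 − t)/1,940,000 = (EBIT − 752,000)(1 − t)/1,410,000.
Cancelling (1 − t) and cross-multiplying: 1,410,000·(EBIT − 76,000) = 1,940,000·(EBIT − 752,000).
EBIT × (1,940,000 − 1,410,000) = 752,000 × 1,940,000 − 76,000 × 1,410,000 = 1,351,720,000,000, so EBIT = 1,351,720,000,000 ÷ 530,000 = 2,550,415.09.

€2,550,415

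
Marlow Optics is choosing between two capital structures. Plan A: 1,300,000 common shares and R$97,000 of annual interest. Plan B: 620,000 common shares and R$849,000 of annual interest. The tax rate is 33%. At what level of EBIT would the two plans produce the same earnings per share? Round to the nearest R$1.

R$1,534,647

Set EPS_A = EPS_B: (EBIT − R$97,000)(1 − 0.33) ÷ 1,300,000 = (EBIT − R$849,000)(1 − 0.33) ÷ 620,000.
The (1 − t) factor cancels: (EBIT − 97,000) × 620,000 = (EBIT − 849,000) × 1,300,000.
Solving, EBIT = (849,000·1,300,000 − 97,000·620,000) / (1,300,000 − 620,000) = 1,043,560,000,000 / 680,000 = 1,534,647.06.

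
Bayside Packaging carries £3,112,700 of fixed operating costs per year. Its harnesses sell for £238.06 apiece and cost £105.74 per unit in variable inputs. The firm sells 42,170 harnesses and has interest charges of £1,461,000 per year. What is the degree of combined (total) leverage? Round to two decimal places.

5.55

At 42,170 units, contribution = 42,170 × £132.32 = £5,579,934.40.
Operating income = contribution − fixed costs = £5,579,934.40 − £3,112,700 = £2,467,234.40. Interest = £1,461,000.00.
DOL = £5,579,934.40 ÷ £2,467,234.40 = 2.2616; DFL = £2,467,234.40 ÷ £1,006,234.40 = 2.4519.
DCL = DOL × DFL = 2.2616 × 2.4519 = 5.5452.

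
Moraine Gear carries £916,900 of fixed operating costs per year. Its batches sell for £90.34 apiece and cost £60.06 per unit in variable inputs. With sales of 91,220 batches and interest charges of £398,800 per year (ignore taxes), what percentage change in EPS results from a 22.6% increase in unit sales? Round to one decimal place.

At 91,220 units, contribution = 91,220 × £30.28 = £2,762,141.60.
EBIT = £2,762,141.60 − £916,900 = £1,845,241.60.
After interest of £398,800.00, pre-tax earnings = £1,446,441.60.
Degree of combined leverage = contribution ÷ (EBIT − I) = £2,762,141.60 ÷ £1,446,441.60 = 1.9096.
EPS therefore changes by 1.9096 × (+22.6%) = +43.2%.

+43.2%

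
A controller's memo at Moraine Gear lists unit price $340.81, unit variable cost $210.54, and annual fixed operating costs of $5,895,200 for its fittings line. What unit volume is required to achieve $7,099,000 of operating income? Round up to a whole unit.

99,749 fittings

Contribution margin per unit = $340.81 − $210.54 = $130.27.
Units = (FC + target) / CM = ($5,895,200 + $7,099,000) / $130.27 = 99,748.22, so 99,749 fittings.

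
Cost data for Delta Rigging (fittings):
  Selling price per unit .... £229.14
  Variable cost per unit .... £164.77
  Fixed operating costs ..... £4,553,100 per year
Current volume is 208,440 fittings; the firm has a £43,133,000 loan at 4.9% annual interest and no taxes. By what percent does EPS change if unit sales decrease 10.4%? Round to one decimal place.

-20.7%

Contribution at this volume is 208,440 × £64.37 = £13,417,282.80.
Subtracting fixed costs: EBIT = £13,417,282.80 − £4,553,100 = £8,864,182.80.
Interest = £2,113,517.00, so EBIT − I = £6,750,665.80.
Degree of combined leverage = contribution ÷ (EBIT − I) = £13,417,282.80 ÷ £6,750,665.80 = 1.9875.
%ΔEPS = DCL × %ΔSales = 1.9875 × -10.4% = -20.7%.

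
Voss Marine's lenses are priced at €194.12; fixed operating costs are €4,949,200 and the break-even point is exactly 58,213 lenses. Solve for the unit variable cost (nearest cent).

At break-even, FC = Q × (P − VC), so P − VC = €4,949,200 ÷ 58,213 = €85.0188.
Hence VC = price − CM = €194.12 − €85.0188 = €109.10.

€109.10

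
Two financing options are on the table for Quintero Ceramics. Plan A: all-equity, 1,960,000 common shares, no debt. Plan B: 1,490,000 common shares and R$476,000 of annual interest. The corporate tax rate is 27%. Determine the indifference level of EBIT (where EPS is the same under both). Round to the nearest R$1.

Set EPS_A = EPS_B: (EBIT − R$0)(1 − 0.27) ÷ 1,960,000 = (EBIT − R$476,000)(1 − 0.27) ÷ 1,490,000.
Cancelling (1 − t) and cross-multiplying: 1,490,000·(EBIT − 0) = 1,960,000·(EBIT − 476,000).
EBIT × (1,960,000 − 1,490,000) = 476,000 × 1,960,000 − 0 × 1,490,000 = 932,960,000,000, so EBIT = 932,960,000,000 ÷ 470,000 = 1,985,021.28.

R$1,985,021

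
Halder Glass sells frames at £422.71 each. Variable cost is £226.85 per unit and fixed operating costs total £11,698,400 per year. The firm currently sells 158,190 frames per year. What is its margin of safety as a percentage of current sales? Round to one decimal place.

Contribution margin per unit = £422.71 − £226.85 = £195.86. Break-even units = £11,698,400 ÷ £195.86 = 59,728.38; break-even revenue = 59,728.38 × £422.71 = £25,247,782.42.
Actual sales revenue = 158,190 × £422.71 = £66,868,494.90.
Margin of safety = (£66,868,494.90 − £25,247,782.42) ÷ £66,868,494.90 = 62.2%.

62.2%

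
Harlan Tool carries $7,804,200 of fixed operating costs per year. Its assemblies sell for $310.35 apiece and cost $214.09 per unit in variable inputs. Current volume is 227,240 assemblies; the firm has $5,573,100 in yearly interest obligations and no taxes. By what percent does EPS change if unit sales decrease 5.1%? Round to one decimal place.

Total contribution margin = 227,240 × $96.26 = $21,874,122.40.
Operating income = contribution − fixed costs = $21,874,122.40 − $7,804,200 = $14,069,922.40.
Interest = $5,573,100.00, so EBIT − I = $8,496,822.40.
Degree of combined leverage = contribution ÷ (EBIT − I) = $21,874,122.40 ÷ $8,496,822.40 = 2.5744.
EPS therefore changes by 2.5744 × (-5.1%) = -13.1%.

-13.1%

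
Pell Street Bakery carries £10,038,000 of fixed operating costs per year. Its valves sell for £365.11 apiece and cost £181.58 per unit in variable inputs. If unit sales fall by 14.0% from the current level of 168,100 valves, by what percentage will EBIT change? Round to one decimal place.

-20.8%

Total contribution margin = 168,100 × £183.53 = £30,851,393.00.
EBIT = £30,851,393.00 − £10,038,000 = £20,813,393.00.
So DOL = total CM / EBIT = £30,851,393.00 / £20,813,393.00 = 1.4823.
%ΔEBIT = DOL × %ΔSales = 1.4823 × -14.0% = -20.8%.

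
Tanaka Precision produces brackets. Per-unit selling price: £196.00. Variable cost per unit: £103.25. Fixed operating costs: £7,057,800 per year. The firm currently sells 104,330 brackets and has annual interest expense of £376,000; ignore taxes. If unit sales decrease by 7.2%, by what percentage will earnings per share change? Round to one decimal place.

Contribution at this volume is 104,330 × £92.75 = £9,676,607.50.
EBIT = £9,676,607.50 − £7,057,800 = £2,618,807.50.
After interest of £376,000.00, pre-tax earnings = £2,242,807.50.
DCL = total CM / (EBIT − I) = £9,676,607.50 / £2,242,807.50 = 4.3145.
%ΔEPS = DCL × %ΔSales = 4.3145 × -7.2% = -31.1%.

-31.1%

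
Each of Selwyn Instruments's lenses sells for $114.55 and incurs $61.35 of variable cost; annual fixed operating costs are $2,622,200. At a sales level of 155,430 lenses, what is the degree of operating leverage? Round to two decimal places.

1.46

Total contribution margin = 155,430 × $53.20 = $8,268,876.00.
Operating income = contribution − fixed costs = $8,268,876.00 − $2,622,200 = $5,646,676.00.
Degree of operating leverage = $8,268,876.00 / $5,646,676.00 = 1.4644.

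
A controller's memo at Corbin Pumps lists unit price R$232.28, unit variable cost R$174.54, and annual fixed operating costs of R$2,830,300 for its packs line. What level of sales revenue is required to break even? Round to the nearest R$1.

Contribution margin per unit = R$232.28 − R$174.54 = R$57.74, a CM ratio of R$57.74 ÷ R$232.28 = 0.2486.
Break-even sales = FC ÷ CM ratio = R$2,830,300 × R$232.28 / R$57.74 = R$11,385,904.

R$11,385,904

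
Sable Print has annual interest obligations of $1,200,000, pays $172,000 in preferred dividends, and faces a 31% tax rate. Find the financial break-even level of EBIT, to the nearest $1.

Preferred dividends are paid after tax, so their pre-tax equivalent is $172,000 ÷ (1 − 0.31) = $249,275.36.
EPS = 0 when EBIT covers interest plus the pre-tax preferred burden: $1,200,000 + $249,275.36 = $1,449,275.36.

$1,449,275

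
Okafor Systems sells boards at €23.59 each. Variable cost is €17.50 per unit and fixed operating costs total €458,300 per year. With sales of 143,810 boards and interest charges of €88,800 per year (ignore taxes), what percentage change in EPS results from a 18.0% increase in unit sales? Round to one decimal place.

Total contribution margin = 143,810 × €6.09 = €875,802.90.
Operating income = contribution − fixed costs = €875,802.90 − €458,300 = €417,502.90.
Interest = €88,800.00, so EBIT − I = €328,702.90.
Degree of combined leverage = contribution ÷ (EBIT − I) = €875,802.90 ÷ €328,702.90 = 2.6644.
EPS therefore changes by 2.6644 × (+18.0%) = +48.0%.

+48.0%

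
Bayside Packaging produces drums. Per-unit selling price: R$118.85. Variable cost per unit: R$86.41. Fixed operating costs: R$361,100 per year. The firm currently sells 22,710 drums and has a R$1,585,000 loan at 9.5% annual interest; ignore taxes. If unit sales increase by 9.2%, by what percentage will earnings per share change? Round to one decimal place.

Total contribution margin = 22,710 × R$32.44 = R$736,712.40.
Subtracting fixed costs: EBIT = R$736,712.40 − R$361,100 = R$375,612.40.
After interest of R$150,575.00, pre-tax earnings = R$225,037.40.
DCL = total CM / (EBIT − I) = R$736,712.40 / R$225,037.40 = 3.2737.
EPS therefore changes by 3.2737 × (+9.2%) = +30.1%.

+30.1%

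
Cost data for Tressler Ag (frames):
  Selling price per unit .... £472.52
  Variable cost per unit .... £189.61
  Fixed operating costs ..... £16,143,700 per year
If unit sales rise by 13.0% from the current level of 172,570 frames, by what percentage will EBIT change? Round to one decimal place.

Total contribution margin = 172,570 × £282.91 = £48,821,778.70.
EBIT = £48,821,778.70 − £16,143,700 = £32,678,078.70.
So DOL = total CM / EBIT = £48,821,778.70 / £32,678,078.70 = 1.4940.
So EBIT moves 1.4940 × (+13.0%) = +19.4%.

+19.4%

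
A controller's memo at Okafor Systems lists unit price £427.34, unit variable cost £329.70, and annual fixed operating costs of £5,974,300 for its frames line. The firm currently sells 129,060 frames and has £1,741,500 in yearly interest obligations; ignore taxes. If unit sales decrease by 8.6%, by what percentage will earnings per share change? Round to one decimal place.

-22.2%

At 129,060 units, contribution = 129,060 × £97.64 = £12,601,418.40.
Subtracting fixed costs: EBIT = £12,601,418.40 − £5,974,300 = £6,627,118.40.
Interest = £1,741,500.00, so EBIT − I = £4,885,618.40.
Degree of combined leverage = contribution ÷ (EBIT − I) = £12,601,418.40 ÷ £4,885,618.40 = 2.5793.
%ΔEPS = DCL × %ΔSales = 2.5793 × -8.6% = -22.2%.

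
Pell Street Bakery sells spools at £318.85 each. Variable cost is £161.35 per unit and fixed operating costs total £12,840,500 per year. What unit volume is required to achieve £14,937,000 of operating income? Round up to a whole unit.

176,366 spools

Contribution margin per unit = £318.85 − £161.35 = £157.50.
Units = (FC + target) / CM = (£12,840,500 + £14,937,000) / £157.50 = 176,365.08, so 176,366 spools.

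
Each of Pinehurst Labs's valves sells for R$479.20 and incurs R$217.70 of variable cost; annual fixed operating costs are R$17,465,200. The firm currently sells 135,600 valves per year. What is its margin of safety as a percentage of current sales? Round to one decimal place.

Contribution margin per unit = R$479.20 − R$217.70 = R$261.50. Break-even units = R$17,465,200 ÷ R$261.50 = 66,788.53; break-even revenue = 66,788.53 × R$479.20 = R$32,005,062.49.
Current sales = 135,600 × R$479.20 = R$64,979,520.00.
Margin of safety = (R$64,979,520.00 − R$32,005,062.49) ÷ R$64,979,520.00 = 50.7%.

50.7%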